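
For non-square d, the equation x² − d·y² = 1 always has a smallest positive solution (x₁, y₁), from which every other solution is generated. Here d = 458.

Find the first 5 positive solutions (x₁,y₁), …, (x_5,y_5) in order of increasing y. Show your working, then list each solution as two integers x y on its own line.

22899 1070
1048728401 49003860
48029663286099 2244278779210
2199662518128033601 102783479481255720
100740143957198019572499 4707277791038270685350

[21; 2,2,42] for √458; ℓ=3 ⇒ convergent index 5
step 0: (21, 1)  from 21·(1,0) + (0,1)
step 1: (43, 2)  from 2·(21,1) + (1,0)
…
step 4: (9181, 429)  from 2·(4537,212) + (107,5)
step 5: (22899, 1070)  from 2·(9181,429) + (4537,212)
→ (22899, 1070).  Check: 22899²=524364201, 458·1070²=524364200, difference 1.
n=2: (22899,1070)∘(22899,1070) = (22899·22899+458·1070·1070, 22899·1070+1070·22899) = (1048728401,49003860)
n=3: (1048728401,49003860)∘(22899,1070) = (22899·1048728401+458·1070·49003860, 22899·49003860+1070·1048728401) = (48029663286099,2244278779210)
n=4: (48029663286099,2244278779210)∘(22899,1070) = (22899·48029663286099+458·1070·2244278779210, 22899·2244278779210+1070·48029663286099) = (2199662518128033601,102783479481255720)
n=5: (2199662518128033601,102783479481255720)∘(22899,1070) = (22899·2199662518128033601+458·1070·102783479481255720, 22899·102783479481255720+1070·2199662518128033601) = (100740143957198019572499,4707277791038270685350)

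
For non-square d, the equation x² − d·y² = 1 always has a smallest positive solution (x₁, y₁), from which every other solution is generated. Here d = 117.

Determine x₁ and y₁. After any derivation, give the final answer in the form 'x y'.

[10; 1,4,2,4,1,20] for √117; ℓ=6 ⇒ convergent index 5
i=0: a=10 ⇒ p=10, q=1
i=1: a=1 ⇒ p=11, q=1
…
i=4: a=4 ⇒ p=530, q=49
i=5: a=1 ⇒ p=649, q=60
fundamental: x₁=649, y₁=60  (since 421201 − 117·3600 = 1)

649 60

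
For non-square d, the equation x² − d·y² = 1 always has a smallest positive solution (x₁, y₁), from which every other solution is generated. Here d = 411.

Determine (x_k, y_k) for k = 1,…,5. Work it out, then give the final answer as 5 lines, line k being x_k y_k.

49730 2453
4946145799 243975380
491943661118810 24265791292347
48928716529930696801 2413475601692857240
4866450145574963442708650 240044283320105789798053

√411 = [20; 3,1,1,1,19,1,1,1,3,40, …], period ℓ=10 (even) → k=9
step 0: (20, 1)  from 20·(1,0) + (0,1)
step 1: (61, 3)  from 3·(20,1) + (1,0)
step 2: (81, 4)  from 1·(61,3) + (20,1)
step 3: (142, 7)  from 1·(81,4) + (61,3)
step 4: (223, 11)  from 1·(142,7) + (81,4)
step 5: (4379, 216)  from 19·(223,11) + (142,7)
step 6: (4602, 227)  from 1·(4379,216) + (223,11)
step 7: (8981, 443)  from 1·(4602,227) + (4379,216)
step 8: (13583, 670)  from 1·(8981,443) + (4602,227)
step 9: (49730, 2453)  from 3·(13583,670) + (8981,443)
(x₁, y₁) = (49730, 2453);  49730² − 411·2453² = 1 ✓
k=2:  x_2 = 49730·49730+411·2453·2453 = 4946145799,  y_2 = 49730·2453+2453·49730 = 243975380
k=3:  x_3 = 49730·4946145799+411·2453·243975380 = 491943661118810,  y_3 = 49730·243975380+2453·4946145799 = 24265791292347
k=4:  x_4 = 49730·491943661118810+411·2453·24265791292347 = 48928716529930696801,  y_4 = 49730·24265791292347+2453·491943661118810 = 2413475601692857240
k=5:  x_5 = 49730·48928716529930696801+411·2453·2413475601692857240 = 4866450145574963442708650,  y_5 = 49730·2413475601692857240+2453·48928716529930696801 = 240044283320105789798053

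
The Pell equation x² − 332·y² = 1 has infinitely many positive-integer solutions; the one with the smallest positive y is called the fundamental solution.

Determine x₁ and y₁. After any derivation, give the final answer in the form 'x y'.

d=332: √d = [18; 4,1,1,8,1,1,4,36] (ℓ=8, even), read p_7/q_7
i=0: a=18 ⇒ p=18, q=1
…
i=2: a=1 ⇒ p=91, q=5
i=3: a=1 ⇒ p=164, q=9
…
i=5: a=1 ⇒ p=1567, q=86
i=6: a=1 ⇒ p=2970, q=163
i=7: a=4 ⇒ p=13447, q=738
(x₁, y₁) = (13447, 738);  13447² − 332·738² = 1 ✓

13447 738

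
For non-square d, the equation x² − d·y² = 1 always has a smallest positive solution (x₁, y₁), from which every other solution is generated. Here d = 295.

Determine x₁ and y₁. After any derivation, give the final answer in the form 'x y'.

2024999 117900

d=295: √d = [17; 5,1,2,3,2,6,2,3,2,1,5,34] (ℓ=12, even), read p_11/q_11
step 0: (17, 1)  from 17·(1,0) + (0,1)
step 1: (86, 5)  from 5·(17,1) + (1,0)
step 2: (103, 6)  from 1·(86,5) + (17,1)
step 3: (292, 17)  from 2·(103,6) + (86,5)
step 4: (979, 57)  from 3·(292,17) + (103,6)
step 5: (2250, 131)  from 2·(979,57) + (292,17)
step 6: (14479, 843)  from 6·(2250,131) + (979,57)
…
step 8: (108103, 6294)  from 3·(31208,1817) + (14479,843)
…
step 10: (355517, 20699)  from 1·(247414,14405) + (108103,6294)
step 11: (2024999, 117900)  from 5·(355517,20699) + (247414,14405)
→ (2024999, 117900).  Check: 2024999²=4100620950001, 295·117900²=4100620950000, difference 1.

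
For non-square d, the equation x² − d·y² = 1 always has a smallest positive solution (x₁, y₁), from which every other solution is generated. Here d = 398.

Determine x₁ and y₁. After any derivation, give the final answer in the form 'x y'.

399 20

√398 → a₀=19, period (1,18,1,38); ℓ=4 even so k=3
k=0  a_k=19  p_k/q_k = 19/1
…
k=2  a_k=18  p_k/q_k = 379/19
k=3  a_k=1  p_k/q_k = 399/20
(x₁, y₁) = (399, 20);  399² − 398·20² = 1 ✓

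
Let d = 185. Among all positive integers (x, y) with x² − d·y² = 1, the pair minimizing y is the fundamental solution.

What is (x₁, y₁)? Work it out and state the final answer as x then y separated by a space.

9249 680

[13; 1,1,1,1,26] for √185; ℓ=5 ⇒ convergent index 9
k=0  a_k=13  p_k/q_k = 13/1
…
k=4  a_k=1  p_k/q_k = 68/5
k=5  a_k=26  p_k/q_k = 1809/133
…
k=7  a_k=1  p_k/q_k = 3686/271
k=8  a_k=1  p_k/q_k = 5563/409
k=9  a_k=1  p_k/q_k = 9249/680
(x₁, y₁) = (9249, 680);  9249² − 185·680² = 1 ✓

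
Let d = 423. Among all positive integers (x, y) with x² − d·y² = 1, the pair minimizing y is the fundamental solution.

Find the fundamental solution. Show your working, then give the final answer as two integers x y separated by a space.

4607 224

[20; 1,1,3,4,3,1,1,40] for √423; ℓ=8 ⇒ convergent index 7
a_0=20:  p_0=20·1+0=20,  q_0=20·0+1=1
…
a_4=4:  p_4=4·144+41=617,  q_4=4·7+2=30
…
a_6=1:  p_6=1·1995+617=2612,  q_6=1·97+30=127
a_7=1:  p_7=1·2612+1995=4607,  q_7=1·127+97=224
→ (4607, 224).  Check: 4607²=21224449, 423·224²=21224448, difference 1.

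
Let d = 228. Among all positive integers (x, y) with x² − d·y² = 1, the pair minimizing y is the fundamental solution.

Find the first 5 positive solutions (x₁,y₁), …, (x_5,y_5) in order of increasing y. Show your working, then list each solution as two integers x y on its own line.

151 10
45601 3020
13771351 912030
4158902401 275430040
1255974753751 83178960050

d=228: √d = [15; 10,30] (ℓ=2, even), read p_1/q_1
k=0  a_k=15  p_k/q_k = 15/1
k=1  a_k=10  p_k/q_k = 151/10
fundamental: x₁=151, y₁=10  (since 22801 − 228·100 = 1)
(151+10√228)^2 = 45601 + 3020√228
(151+10√228)^3 = 13771351 + 912030√228
(151+10√228)^4 = 4158902401 + 275430040√228
(151+10√228)^5 = 1255974753751 + 83178960050√228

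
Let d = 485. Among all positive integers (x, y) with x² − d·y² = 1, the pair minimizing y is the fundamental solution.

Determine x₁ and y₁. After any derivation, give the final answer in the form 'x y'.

[22; 44] for √485; ℓ=1 ⇒ convergent index 1
a_0=22:  p_0=22·1+0=22,  q_0=22·0+1=1
a_1=44:  p_1=44·22+1=969,  q_1=44·1+0=44
→ (969, 44).  Check: 969²=938961, 485·44²=938960, difference 1.

969 44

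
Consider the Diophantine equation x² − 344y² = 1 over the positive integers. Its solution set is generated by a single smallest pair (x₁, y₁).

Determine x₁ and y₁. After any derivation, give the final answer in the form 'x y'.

10405 561

√344 → a₀=18, period (1,1,4,1,3,1,4,1,1,36); ℓ=10 even so k=9
k=0  a_k=18  p_k/q_k = 18/1
…
k=6  a_k=1  p_k/q_k = 983/53
…
k=8  a_k=1  p_k/q_k = 5694/307
k=9  a_k=1  p_k/q_k = 10405/561
→ (10405, 561).  Check: 10405²=108264025, 344·561²=108264024, difference 1.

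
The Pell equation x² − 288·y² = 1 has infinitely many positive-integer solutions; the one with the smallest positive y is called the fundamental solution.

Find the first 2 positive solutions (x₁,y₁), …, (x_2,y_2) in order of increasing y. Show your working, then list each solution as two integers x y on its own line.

17 1
577 34

[16; 1,32] for √288; ℓ=2 ⇒ convergent index 1
i=0: a=16 ⇒ p=16, q=1
i=1: a=1 ⇒ p=17, q=1
(x₁, y₁) = (17, 1);  17² − 288·1² = 1 ✓
(17+1√288)^2 = 577 + 34√288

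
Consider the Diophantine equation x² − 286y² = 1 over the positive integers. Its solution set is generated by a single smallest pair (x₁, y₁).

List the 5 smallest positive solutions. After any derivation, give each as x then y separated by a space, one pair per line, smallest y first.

561835 33222
631317134449 37330564740
709392124465745995 41947235681362578
797122648497793485067201 47134850318039357456520
895702806436806213240996001675 52964017256829337557486465822

d=286: √d = [16; 1,10,3,3,2,3,3,10,1,32] (ℓ=10, even), read p_9/q_9
step 0: (16, 1)  from 16·(1,0) + (0,1)
step 1: (17, 1)  from 1·(16,1) + (1,0)
step 2: (186, 11)  from 10·(17,1) + (16,1)
…
step 4: (1911, 113)  from 3·(575,34) + (186,11)
step 5: (4397, 260)  from 2·(1911,113) + (575,34)
…
step 8: (512132, 30283)  from 10·(49703,2939) + (15102,893)
step 9: (561835, 33222)  from 1·(512132,30283) + (49703,2939)
→ (561835, 33222).  Check: 561835²=315658567225, 286·33222²=315658567224, difference 1.
n=2: (561835,33222)∘(561835,33222) = (561835·561835+286·33222·33222, 561835·33222+33222·561835) = (631317134449,37330564740)
n=3: (631317134449,37330564740)∘(561835,33222) = (561835·631317134449+286·33222·37330564740, 561835·37330564740+33222·631317134449) = (709392124465745995,41947235681362578)
n=4: (709392124465745995,41947235681362578)∘(561835,33222) = (561835·709392124465745995+286·33222·41947235681362578, 561835·41947235681362578+33222·709392124465745995) = (797122648497793485067201,47134850318039357456520)
n=5: (797122648497793485067201,47134850318039357456520)∘(561835,33222) = (561835·797122648497793485067201+286·33222·47134850318039357456520, 561835·47134850318039357456520+33222·797122648497793485067201) = (895702806436806213240996001675,52964017256829337557486465822)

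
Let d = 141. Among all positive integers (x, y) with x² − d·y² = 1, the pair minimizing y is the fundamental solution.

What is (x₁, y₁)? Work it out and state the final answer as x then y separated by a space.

[11; 1,6,1,22] for √141; ℓ=4 ⇒ convergent index 3
step 0: (11, 1)  from 11·(1,0) + (0,1)
…
step 2: (83, 7)  from 6·(12,1) + (11,1)
step 3: (95, 8)  from 1·(83,7) + (12,1)
→ (95, 8).  Check: 95²=9025, 141·8²=9024, difference 1.

95 8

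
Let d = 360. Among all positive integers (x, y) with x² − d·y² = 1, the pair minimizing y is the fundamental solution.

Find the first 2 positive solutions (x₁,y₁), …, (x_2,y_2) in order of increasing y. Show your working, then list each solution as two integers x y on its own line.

d=360: √d = [18; 1,36] (ℓ=2, even), read p_1/q_1
a_0=18:  p_0=18·1+0=18,  q_0=18·0+1=1
a_1=1:  p_1=1·18+1=19,  q_1=1·1+0=1
→ (19, 1).  Check: 19²=361, 360·1²=360, difference 1.
(19+1√360)^2 = 721 + 38√360

19 1
721 38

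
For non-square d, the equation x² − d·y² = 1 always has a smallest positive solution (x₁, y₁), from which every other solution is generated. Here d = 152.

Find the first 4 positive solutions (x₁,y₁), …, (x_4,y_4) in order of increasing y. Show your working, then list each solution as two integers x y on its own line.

37 3
2737 222
202501 16425
14982337 1215228

√152 → a₀=12, period (3,24); ℓ=2 even so k=1
k=0  a_k=12  p_k/q_k = 12/1
k=1  a_k=3  p_k/q_k = 37/3
→ (37, 3).  Check: 37²=1369, 152·3²=1368, difference 1.
(37+3√152)^2 = 2737 + 222√152
(37+3√152)^3 = 202501 + 16425√152
(37+3√152)^4 = 14982337 + 1215228√152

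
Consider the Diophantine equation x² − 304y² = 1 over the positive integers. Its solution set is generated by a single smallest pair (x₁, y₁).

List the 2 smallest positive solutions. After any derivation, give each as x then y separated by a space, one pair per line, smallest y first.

57799 3315
6681448801 383207370

[17; 2,3,2,1,1,1,1,1,2,3,2,34] for √304; ℓ=12 ⇒ convergent index 11
a_0=17:  p_0=17·1+0=17,  q_0=17·0+1=1
a_1=2:  p_1=2·17+1=35,  q_1=2·1+0=2
…
a_4=1:  p_4=1·279+122=401,  q_4=1·16+7=23
a_5=1:  p_5=1·401+279=680,  q_5=1·23+16=39
…
a_7=1:  p_7=1·1081+680=1761,  q_7=1·62+39=101
…
a_10=3:  p_10=3·7445+2842=25177,  q_10=3·427+163=1444
a_11=2:  p_11=2·25177+7445=57799,  q_11=2·1444+427=3315
(x₁, y₁) = (57799, 3315);  57799² − 304·3315² = 1 ✓
k=2:  x_2 = 57799·57799+304·3315·3315 = 6681448801,  y_2 = 57799·3315+3315·57799 = 383207370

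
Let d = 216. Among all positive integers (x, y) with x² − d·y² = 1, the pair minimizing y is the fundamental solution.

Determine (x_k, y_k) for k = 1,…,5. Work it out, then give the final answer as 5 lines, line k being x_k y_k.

485 33
470449 32010
456335045 31049667
442644523201 30118144980
429364731169925 29214569580933

d=216: √d = [14; 1,2,3,2,1,28] (ℓ=6, even), read p_5/q_5
i=0: a=14 ⇒ p=14, q=1
i=1: a=1 ⇒ p=15, q=1
i=2: a=2 ⇒ p=44, q=3
…
i=4: a=2 ⇒ p=338, q=23
i=5: a=1 ⇒ p=485, q=33
(x₁, y₁) = (485, 33);  485² − 216·33² = 1 ✓
n=2: (485,33)∘(485,33) = (485·485+216·33·33, 485·33+33·485) = (470449,32010)
n=3: (470449,32010)∘(485,33) = (485·470449+216·33·32010, 485·32010+33·470449) = (456335045,31049667)
n=4: (456335045,31049667)∘(485,33) = (485·456335045+216·33·31049667, 485·31049667+33·456335045) = (442644523201,30118144980)
n=5: (442644523201,30118144980)∘(485,33) = (485·442644523201+216·33·30118144980, 485·30118144980+33·442644523201) = (429364731169925,29214569580933)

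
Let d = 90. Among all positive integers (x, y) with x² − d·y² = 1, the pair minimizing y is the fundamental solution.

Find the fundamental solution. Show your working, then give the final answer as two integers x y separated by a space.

√90 = [9; 2,18, …], period ℓ=2 (even) → k=1
step 0: (9, 1)  from 9·(1,0) + (0,1)
step 1: (19, 2)  from 2·(9,1) + (1,0)
→ (19, 2).  Check: 19²=361, 90·2²=360, difference 1.

19 2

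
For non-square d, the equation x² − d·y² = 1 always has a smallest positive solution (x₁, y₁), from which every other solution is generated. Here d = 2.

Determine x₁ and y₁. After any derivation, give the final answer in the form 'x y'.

√2 = [1; 2, …], period ℓ=1 (odd) → k=1
i=0: a=1 ⇒ p=1, q=1
i=1: a=2 ⇒ p=3, q=2
→ (3, 2).  Check: 3²=9, 2·2²=8, difference 1.

3 2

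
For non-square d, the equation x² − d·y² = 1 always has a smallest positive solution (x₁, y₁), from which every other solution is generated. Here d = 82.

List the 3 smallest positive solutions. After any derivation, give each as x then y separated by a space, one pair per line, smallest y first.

[9; 18] for √82; ℓ=1 ⇒ convergent index 1
i=0: a=9 ⇒ p=9, q=1
i=1: a=18 ⇒ p=163, q=18
→ (163, 18).  Check: 163²=26569, 82·18²=26568, difference 1.
(163+18√82)^2 = 53137 + 5868√82
(163+18√82)^3 = 17322499 + 1912950√82

163 18
53137 5868
17322499 1912950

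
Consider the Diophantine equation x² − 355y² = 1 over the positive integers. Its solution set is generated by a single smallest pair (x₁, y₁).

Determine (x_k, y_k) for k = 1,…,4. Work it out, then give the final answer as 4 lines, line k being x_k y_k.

954809 50676
1823320452961 96771801768
3481845556741524089 184797174548553948
6648994948371812427335041 352892010866963721270096

√355 → a₀=18, period (1,5,3,3,1,6,1,3,3,5,1,36); ℓ=12 even so k=11
a_0=18:  p_0=18·1+0=18,  q_0=18·0+1=1
a_1=1:  p_1=1·18+1=19,  q_1=1·1+0=1
a_2=5:  p_2=5·19+18=113,  q_2=5·1+1=6
…
a_6=6:  p_6=6·1545+1187=10457,  q_6=6·82+63=555
…
a_8=3:  p_8=3·12002+10457=46463,  q_8=3·637+555=2466
a_9=3:  p_9=3·46463+12002=151391,  q_9=3·2466+637=8035
a_10=5:  p_10=5·151391+46463=803418,  q_10=5·8035+2466=42641
a_11=1:  p_11=1·803418+151391=954809,  q_11=1·42641+8035=50676
fundamental: x₁=954809, y₁=50676  (since 911660226481 − 355·2568056976 = 1)
(x_2, y_2) = (954809·954809 + 355·50676·50676, 954809·50676 + 50676·954809) = (1823320452961, 96771801768)
(x_3, y_3) = (954809·1823320452961 + 355·50676·96771801768, 954809·96771801768 + 50676·1823320452961) = (3481845556741524089, 184797174548553948)
(x_4, y_4) = (954809·3481845556741524089 + 355·50676·184797174548553948, 954809·184797174548553948 + 50676·3481845556741524089) = (6648994948371812427335041, 352892010866963721270096)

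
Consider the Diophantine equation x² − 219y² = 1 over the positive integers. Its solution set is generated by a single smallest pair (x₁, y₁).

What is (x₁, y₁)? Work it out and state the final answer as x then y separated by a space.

√219 = [14; 1,3,1,28, …], period ℓ=4 (even) → k=3
k=0  a_k=14  p_k/q_k = 14/1
…
k=2  a_k=3  p_k/q_k = 59/4
k=3  a_k=1  p_k/q_k = 74/5
→ (74, 5).  Check: 74²=5476, 219·5²=5475, difference 1.

74 5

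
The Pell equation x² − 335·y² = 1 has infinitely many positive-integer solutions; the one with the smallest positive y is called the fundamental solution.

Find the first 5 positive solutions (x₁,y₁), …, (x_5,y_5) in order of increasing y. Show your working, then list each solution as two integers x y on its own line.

√335 → a₀=18, period (3,3,3,36); ℓ=4 even so k=3
a_0=18:  p_0=18·1+0=18,  q_0=18·0+1=1
…
a_2=3:  p_2=3·55+18=183,  q_2=3·3+1=10
a_3=3:  p_3=3·183+55=604,  q_3=3·10+3=33
→ (604, 33).  Check: 604²=364816, 335·33²=364815, difference 1.
n=2: (604,33)∘(604,33) = (604·604+335·33·33, 604·33+33·604) = (729631,39864)
n=3: (729631,39864)∘(604,33) = (604·729631+335·33·39864, 604·39864+33·729631) = (881393644,48155679)
n=4: (881393644,48155679)∘(604,33) = (604·881393644+335·33·48155679, 604·48155679+33·881393644) = (1064722792321,58172020368)
n=5: (1064722792321,58172020368)∘(604,33) = (604·1064722792321+335·33·58172020368, 604·58172020368+33·1064722792321) = (1286184251730124,70271752448865)

604 33
729631 39864
881393644 48155679
1064722792321 58172020368
1286184251730124 70271752448865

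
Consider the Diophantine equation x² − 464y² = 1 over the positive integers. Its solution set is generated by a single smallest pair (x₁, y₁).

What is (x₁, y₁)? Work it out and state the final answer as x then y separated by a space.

9801 455

√464 → a₀=21, period (1,1,5,1,1,1,5,1,1,42); ℓ=10 even so k=9
i=0: a=21 ⇒ p=21, q=1
…
i=2: a=1 ⇒ p=43, q=2
i=3: a=5 ⇒ p=237, q=11
i=4: a=1 ⇒ p=280, q=13
i=5: a=1 ⇒ p=517, q=24
i=6: a=1 ⇒ p=797, q=37
i=7: a=5 ⇒ p=4502, q=209
i=8: a=1 ⇒ p=5299, q=246
i=9: a=1 ⇒ p=9801, q=455
→ (9801, 455).  Check: 9801²=96059601, 464·455²=96059600, difference 1.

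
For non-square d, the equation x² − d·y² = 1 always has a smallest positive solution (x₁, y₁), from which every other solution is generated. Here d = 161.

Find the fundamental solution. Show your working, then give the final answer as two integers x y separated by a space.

11775 928

[12; 1,2,4,1,2,1,4,2,1,24] for √161; ℓ=10 ⇒ convergent index 9
step 0: (12, 1)  from 12·(1,0) + (0,1)
…
step 5: (571, 45)  from 2·(203,16) + (165,13)
…
step 7: (3667, 289)  from 4·(774,61) + (571,45)
step 8: (8108, 639)  from 2·(3667,289) + (774,61)
step 9: (11775, 928)  from 1·(8108,639) + (3667,289)
→ (11775, 928).  Check: 11775²=138650625, 161·928²=138650624, difference 1.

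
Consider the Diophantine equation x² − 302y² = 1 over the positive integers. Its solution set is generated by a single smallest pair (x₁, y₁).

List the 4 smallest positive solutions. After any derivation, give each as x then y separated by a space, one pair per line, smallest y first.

[17; 2,1,1,1,4,…,1,2,34] for √302; ℓ=16 ⇒ convergent index 15
i=0: a=17 ⇒ p=17, q=1
…
i=2: a=1 ⇒ p=52, q=3
i=3: a=1 ⇒ p=87, q=5
…
i=5: a=4 ⇒ p=643, q=37
…
i=7: a=1 ⇒ p=2068, q=119
i=8: a=16 ⇒ p=34513, q=1986
…
i=11: a=4 ⇒ p=467281, q=26889
i=12: a=1 ⇒ p=574956, q=33085
i=13: a=1 ⇒ p=1042237, q=59974
i=14: a=1 ⇒ p=1617193, q=93059
i=15: a=2 ⇒ p=4276623, q=246092
(x₁, y₁) = (4276623, 246092);  4276623² − 302·246092² = 1 ✓
k=2:  x_2 = 4276623·4276623+302·246092·246092 = 36579008568257,  y_2 = 4276623·246092+246092·4276623 = 2104885414632
k=3:  x_3 = 4276623·36579008568257+302·246092·2104885414632 = 312869258720405635599,  y_3 = 4276623·2104885414632+246092·36579008568257 = 18003602753159249380
k=4:  x_4 = 4276623·312869258720405635599+302·246092·18003602753159249380 = 2676047735673238042056036097,  y_4 = 4276623·18003602753159249380+246092·312869258720405635599 = 153989243234046232237072848

4276623 246092
36579008568257 2104885414632
312869258720405635599 18003602753159249380
2676047735673238042056036097 153989243234046232237072848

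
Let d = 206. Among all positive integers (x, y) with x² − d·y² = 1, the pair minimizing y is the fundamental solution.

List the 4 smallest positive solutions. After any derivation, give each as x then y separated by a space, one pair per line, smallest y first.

√206 → a₀=14, period (2,1,5,14,5,1,2,28); ℓ=8 even so k=7
a_0=14:  p_0=14·1+0=14,  q_0=14·0+1=1
a_1=2:  p_1=2·14+1=29,  q_1=2·1+0=2
a_2=1:  p_2=1·29+14=43,  q_2=1·2+1=3
a_3=5:  p_3=5·43+29=244,  q_3=5·3+2=17
a_4=14:  p_4=14·244+43=3459,  q_4=14·17+3=241
a_5=5:  p_5=5·3459+244=17539,  q_5=5·241+17=1222
a_6=1:  p_6=1·17539+3459=20998,  q_6=1·1222+241=1463
a_7=2:  p_7=2·20998+17539=59535,  q_7=2·1463+1222=4148
fundamental: x₁=59535, y₁=4148  (since 3544416225 − 206·17205904 = 1)
n=2: (59535,4148)∘(59535,4148) = (59535·59535+206·4148·4148, 59535·4148+4148·59535) = (7088832449,493902360)
n=3: (7088832449,493902360)∘(59535,4148) = (59535·7088832449+206·4148·493902360, 59535·493902360+4148·7088832449) = (844067279642895,58808954001052)
n=4: (844067279642895,58808954001052)∘(59535,4148) = (59535·844067279642895+206·4148·58808954001052, 59535·58808954001052+4148·844067279642895) = (100503090979990675201,7002382152411359280)

59535 4148
7088832449 493902360
844067279642895 58808954001052
100503090979990675201 7002382152411359280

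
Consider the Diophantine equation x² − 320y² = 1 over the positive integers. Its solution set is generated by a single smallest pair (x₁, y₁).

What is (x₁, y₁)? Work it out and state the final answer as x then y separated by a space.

√320 = [17; 1,7,1,34, …], period ℓ=4 (even) → k=3
a_0=17:  p_0=17·1+0=17,  q_0=17·0+1=1
…
a_2=7:  p_2=7·18+17=143,  q_2=7·1+1=8
a_3=1:  p_3=1·143+18=161,  q_3=1·8+1=9
(x₁, y₁) = (161, 9);  161² − 320·9² = 1 ✓

161 9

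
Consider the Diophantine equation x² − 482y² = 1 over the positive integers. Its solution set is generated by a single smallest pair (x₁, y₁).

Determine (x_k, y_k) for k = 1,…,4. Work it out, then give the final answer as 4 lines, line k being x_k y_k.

483 22
466577 21252
450712899 20529410
435388193857 19831388808

d=482: √d = [21; 1,20,1,42] (ℓ=4, even), read p_3/q_3
i=0: a=21 ⇒ p=21, q=1
…
i=2: a=20 ⇒ p=461, q=21
i=3: a=1 ⇒ p=483, q=22
(x₁, y₁) = (483, 22);  483² − 482·22² = 1 ✓
k=2:  x_2 = 483·483+482·22·22 = 466577,  y_2 = 483·22+22·483 = 21252
k=3:  x_3 = 483·466577+482·22·21252 = 450712899,  y_3 = 483·21252+22·466577 = 20529410
k=4:  x_4 = 483·450712899+482·22·20529410 = 435388193857,  y_4 = 483·20529410+22·450712899 = 19831388808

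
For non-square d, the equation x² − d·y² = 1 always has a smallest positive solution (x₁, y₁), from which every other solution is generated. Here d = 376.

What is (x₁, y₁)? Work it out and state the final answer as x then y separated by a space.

2143295 110532

√376 → a₀=19, period (2,1,1,3,1,…,1,2,38); ℓ=16 even so k=15
i=0: a=19 ⇒ p=19, q=1
i=1: a=2 ⇒ p=39, q=2
…
i=3: a=1 ⇒ p=97, q=5
i=4: a=3 ⇒ p=349, q=18
i=5: a=1 ⇒ p=446, q=23
i=6: a=2 ⇒ p=1241, q=64
i=7: a=2 ⇒ p=2928, q=151
i=8: a=4 ⇒ p=12953, q=668
…
i=10: a=2 ⇒ p=70621, q=3642
i=11: a=1 ⇒ p=99455, q=5129
i=12: a=3 ⇒ p=368986, q=19029
i=13: a=1 ⇒ p=468441, q=24158
i=14: a=1 ⇒ p=837427, q=43187
i=15: a=2 ⇒ p=2143295, q=110532
(x₁, y₁) = (2143295, 110532);  2143295² − 376·110532² = 1 ✓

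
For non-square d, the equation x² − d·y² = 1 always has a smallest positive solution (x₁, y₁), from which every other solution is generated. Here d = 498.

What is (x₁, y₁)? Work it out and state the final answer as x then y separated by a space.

[22; 3,6,22,6,3,44] for √498; ℓ=6 ⇒ convergent index 5
k=0  a_k=22  p_k/q_k = 22/1
…
k=2  a_k=6  p_k/q_k = 424/19
…
k=4  a_k=6  p_k/q_k = 56794/2545
k=5  a_k=3  p_k/q_k = 179777/8056
fundamental: x₁=179777, y₁=8056  (since 32319769729 − 498·64899136 = 1)

179777 8056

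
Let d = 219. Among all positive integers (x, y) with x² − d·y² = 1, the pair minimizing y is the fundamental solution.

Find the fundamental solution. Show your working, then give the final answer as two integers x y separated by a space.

[14; 1,3,1,28] for √219; ℓ=4 ⇒ convergent index 3
i=0: a=14 ⇒ p=14, q=1
i=1: a=1 ⇒ p=15, q=1
i=2: a=3 ⇒ p=59, q=4
i=3: a=1 ⇒ p=74, q=5
→ (74, 5).  Check: 74²=5476, 219·5²=5475, difference 1.

74 5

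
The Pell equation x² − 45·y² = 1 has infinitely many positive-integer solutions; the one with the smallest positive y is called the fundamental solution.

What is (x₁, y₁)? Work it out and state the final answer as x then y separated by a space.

√45 = [6; 1,2,2,2,1,12, …], period ℓ=6 (even) → k=5
i=0: a=6 ⇒ p=6, q=1
i=1: a=1 ⇒ p=7, q=1
i=2: a=2 ⇒ p=20, q=3
i=3: a=2 ⇒ p=47, q=7
i=4: a=2 ⇒ p=114, q=17
i=5: a=1 ⇒ p=161, q=24
(x₁, y₁) = (161, 24);  161² − 45·24² = 1 ✓

161 24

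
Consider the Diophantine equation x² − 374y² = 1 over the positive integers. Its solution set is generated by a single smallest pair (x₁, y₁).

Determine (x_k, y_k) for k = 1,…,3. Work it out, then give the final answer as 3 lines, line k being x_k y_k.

√374 = [19; 2,1,18,1,2,38, …], period ℓ=6 (even) → k=5
k=0  a_k=19  p_k/q_k = 19/1
…
k=2  a_k=1  p_k/q_k = 58/3
…
k=4  a_k=1  p_k/q_k = 1141/59
k=5  a_k=2  p_k/q_k = 3365/174
fundamental: x₁=3365, y₁=174  (since 11323225 − 374·30276 = 1)
(x_2, y_2) = (3365·3365 + 374·174·174, 3365·174 + 174·3365) = (22646449, 1171020)
(x_3, y_3) = (3365·22646449 + 374·174·1171020, 3365·1171020 + 174·22646449) = (152410598405, 7880964426)

3365 174
22646449 1171020
152410598405 7880964426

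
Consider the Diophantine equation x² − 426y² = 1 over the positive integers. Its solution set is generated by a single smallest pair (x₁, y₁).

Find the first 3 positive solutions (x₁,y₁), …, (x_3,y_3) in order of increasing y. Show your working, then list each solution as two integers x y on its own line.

√426 = [20; 1,1,1,3,2,6,2,3,1,1,1,40, …], period ℓ=12 (even) → k=11
i=0: a=20 ⇒ p=20, q=1
i=1: a=1 ⇒ p=21, q=1
i=2: a=1 ⇒ p=41, q=2
…
i=4: a=3 ⇒ p=227, q=11
i=5: a=2 ⇒ p=516, q=25
i=6: a=6 ⇒ p=3323, q=161
i=7: a=2 ⇒ p=7162, q=347
i=8: a=3 ⇒ p=24809, q=1202
i=9: a=1 ⇒ p=31971, q=1549
i=10: a=1 ⇒ p=56780, q=2751
i=11: a=1 ⇒ p=88751, q=4300
→ (88751, 4300).  Check: 88751²=7876740001, 426·4300²=7876740000, difference 1.
k=2:  x_2 = 88751·88751+426·4300·4300 = 15753480001,  y_2 = 88751·4300+4300·88751 = 763258600
k=3:  x_3 = 88751·15753480001+426·4300·763258600 = 2796274207048751,  y_3 = 88751·763258600+4300·15753480001 = 135479928012900

88751 4300
15753480001 763258600
2796274207048751 135479928012900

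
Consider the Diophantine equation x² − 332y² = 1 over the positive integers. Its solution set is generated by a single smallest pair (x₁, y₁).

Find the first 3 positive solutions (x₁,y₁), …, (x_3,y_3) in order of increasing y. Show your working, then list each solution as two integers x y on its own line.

√332 = [18; 4,1,1,8,1,1,4,36, …], period ℓ=8 (even) → k=7
a_0=18:  p_0=18·1+0=18,  q_0=18·0+1=1
a_1=4:  p_1=4·18+1=73,  q_1=4·1+0=4
a_2=1:  p_2=1·73+18=91,  q_2=1·4+1=5
…
a_4=8:  p_4=8·164+91=1403,  q_4=8·9+5=77
a_5=1:  p_5=1·1403+164=1567,  q_5=1·77+9=86
a_6=1:  p_6=1·1567+1403=2970,  q_6=1·86+77=163
a_7=4:  p_7=4·2970+1567=13447,  q_7=4·163+86=738
fundamental: x₁=13447, y₁=738  (since 180821809 − 332·544644 = 1)
(x_2, y_2) = (13447·13447 + 332·738·738, 13447·738 + 738·13447) = (361643617, 19847772)
(x_3, y_3) = (13447·361643617 + 332·738·19847772, 13447·19847772 + 738·361643617) = (9726043422151, 533785979430)

13447 738
361643617 19847772
9726043422151 533785979430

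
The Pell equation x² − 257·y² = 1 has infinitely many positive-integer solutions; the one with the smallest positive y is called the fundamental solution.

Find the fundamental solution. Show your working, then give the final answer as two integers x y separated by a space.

[16; 32] for √257; ℓ=1 ⇒ convergent index 1
a_0=16:  p_0=16·1+0=16,  q_0=16·0+1=1
a_1=32:  p_1=32·16+1=513,  q_1=32·1+0=32
fundamental: x₁=513, y₁=32  (since 263169 − 257·1024 = 1)

513 32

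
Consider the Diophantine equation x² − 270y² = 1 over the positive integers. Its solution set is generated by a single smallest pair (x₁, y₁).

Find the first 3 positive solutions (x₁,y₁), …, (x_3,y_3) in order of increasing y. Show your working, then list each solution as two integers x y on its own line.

5291 322
55989361 3407404
592479412811 36057148806

√270 → a₀=16, period (2,3,6,3,2,32); ℓ=6 even so k=5
k=0  a_k=16  p_k/q_k = 16/1
k=1  a_k=2  p_k/q_k = 33/2
k=2  a_k=3  p_k/q_k = 115/7
k=3  a_k=6  p_k/q_k = 723/44
k=4  a_k=3  p_k/q_k = 2284/139
k=5  a_k=2  p_k/q_k = 5291/322
fundamental: x₁=5291, y₁=322  (since 27994681 − 270·103684 = 1)
(x_2, y_2) = (5291·5291 + 270·322·322, 5291·322 + 322·5291) = (55989361, 3407404)
(x_3, y_3) = (5291·55989361 + 270·322·3407404, 5291·3407404 + 322·55989361) = (592479412811, 36057148806)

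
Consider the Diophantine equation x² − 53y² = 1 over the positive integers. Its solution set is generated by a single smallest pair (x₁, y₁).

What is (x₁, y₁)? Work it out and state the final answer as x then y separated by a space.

d=53: √d = [7; 3,1,1,3,14] (ℓ=5, odd), read p_9/q_9
k=0  a_k=7  p_k/q_k = 7/1
k=1  a_k=3  p_k/q_k = 22/3
…
k=3  a_k=1  p_k/q_k = 51/7
k=4  a_k=3  p_k/q_k = 182/25
k=5  a_k=14  p_k/q_k = 2599/357
k=6  a_k=3  p_k/q_k = 7979/1096
k=7  a_k=1  p_k/q_k = 10578/1453
k=8  a_k=1  p_k/q_k = 18557/2549
k=9  a_k=3  p_k/q_k = 66249/9100
→ (66249, 9100).  Check: 66249²=4388930001, 53·9100²=4388930000, difference 1.

66249 9100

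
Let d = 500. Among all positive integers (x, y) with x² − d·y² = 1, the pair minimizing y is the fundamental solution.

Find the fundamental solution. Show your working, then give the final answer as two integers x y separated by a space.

√500 = [22; 2,1,3,2,1,…,1,2,44, …], period ℓ=14 (even) → k=13
i=0: a=22 ⇒ p=22, q=1
…
i=3: a=3 ⇒ p=246, q=11
…
i=5: a=1 ⇒ p=805, q=36
i=6: a=1 ⇒ p=1364, q=61
…
i=8: a=1 ⇒ p=15809, q=707
i=9: a=1 ⇒ p=30254, q=1353
i=10: a=2 ⇒ p=76317, q=3413
…
i=12: a=1 ⇒ p=335522, q=15005
i=13: a=2 ⇒ p=930249, q=41602
fundamental: x₁=930249, y₁=41602  (since 865363202001 − 500·1730726404 = 1)

930249 41602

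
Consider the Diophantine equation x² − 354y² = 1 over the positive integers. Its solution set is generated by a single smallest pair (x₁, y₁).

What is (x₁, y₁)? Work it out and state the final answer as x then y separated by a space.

258065 13716

d=354: √d = [18; 1,4,2,2,18,2,2,4,1,36] (ℓ=10, even), read p_9/q_9
k=0  a_k=18  p_k/q_k = 18/1
…
k=3  a_k=2  p_k/q_k = 207/11
k=4  a_k=2  p_k/q_k = 508/27
…
k=6  a_k=2  p_k/q_k = 19210/1021
…
k=8  a_k=4  p_k/q_k = 210294/11177
k=9  a_k=1  p_k/q_k = 258065/13716
fundamental: x₁=258065, y₁=13716  (since 66597544225 − 354·188128656 = 1)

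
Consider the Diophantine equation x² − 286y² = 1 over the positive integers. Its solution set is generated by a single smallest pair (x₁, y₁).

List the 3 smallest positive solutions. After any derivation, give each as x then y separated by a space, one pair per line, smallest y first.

561835 33222
631317134449 37330564740
709392124465745995 41947235681362578

d=286: √d = [16; 1,10,3,3,2,3,3,10,1,32] (ℓ=10, even), read p_9/q_9
i=0: a=16 ⇒ p=16, q=1
i=1: a=1 ⇒ p=17, q=1
…
i=4: a=3 ⇒ p=1911, q=113
i=5: a=2 ⇒ p=4397, q=260
i=6: a=3 ⇒ p=15102, q=893
i=7: a=3 ⇒ p=49703, q=2939
i=8: a=10 ⇒ p=512132, q=30283
i=9: a=1 ⇒ p=561835, q=33222
→ (561835, 33222).  Check: 561835²=315658567225, 286·33222²=315658567224, difference 1.
k=2:  x_2 = 561835·561835+286·33222·33222 = 631317134449,  y_2 = 561835·33222+33222·561835 = 37330564740
k=3:  x_3 = 561835·631317134449+286·33222·37330564740 = 709392124465745995,  y_3 = 561835·37330564740+33222·631317134449 = 41947235681362578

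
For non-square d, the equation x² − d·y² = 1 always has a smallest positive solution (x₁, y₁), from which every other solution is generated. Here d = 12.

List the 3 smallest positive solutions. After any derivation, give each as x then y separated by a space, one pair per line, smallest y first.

7 2
97 28
1351 390

√12 = [3; 2,6, …], period ℓ=2 (even) → k=1
a_0=3:  p_0=3·1+0=3,  q_0=3·0+1=1
a_1=2:  p_1=2·3+1=7,  q_1=2·1+0=2
fundamental: x₁=7, y₁=2  (since 49 − 12·4 = 1)
k=2:  x_2 = 7·7+12·2·2 = 97,  y_2 = 7·2+2·7 = 28
k=3:  x_3 = 7·97+12·2·28 = 1351,  y_3 = 7·28+2·97 = 390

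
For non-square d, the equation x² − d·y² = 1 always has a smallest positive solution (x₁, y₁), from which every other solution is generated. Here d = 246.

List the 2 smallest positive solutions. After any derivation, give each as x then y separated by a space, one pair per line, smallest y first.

d=246: √d = [15; 1,2,5,1,14,1,5,2,1,30] (ℓ=10, even), read p_9/q_9
a_0=15:  p_0=15·1+0=15,  q_0=15·0+1=1
…
a_2=2:  p_2=2·16+15=47,  q_2=2·1+1=3
…
a_7=5:  p_7=5·4721+4423=28028,  q_7=5·301+282=1787
a_8=2:  p_8=2·28028+4721=60777,  q_8=2·1787+301=3875
a_9=1:  p_9=1·60777+28028=88805,  q_9=1·3875+1787=5662
→ (88805, 5662).  Check: 88805²=7886328025, 246·5662²=7886328024, difference 1.
k=2:  x_2 = 88805·88805+246·5662·5662 = 15772656049,  y_2 = 88805·5662+5662·88805 = 1005627820

88805 5662
15772656049 1005627820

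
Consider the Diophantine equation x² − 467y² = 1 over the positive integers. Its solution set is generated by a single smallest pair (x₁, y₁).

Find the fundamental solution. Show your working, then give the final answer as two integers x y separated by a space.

√467 → a₀=21, period (1,1,1,1,3,…,1,1,42); ℓ=14 even so k=13
a_0=21:  p_0=21·1+0=21,  q_0=21·0+1=1
…
a_7=21:  p_7=21·1275+389=27164,  q_7=21·59+18=1257
a_8=3:  p_8=3·27164+1275=82767,  q_8=3·1257+59=3830
a_9=3:  p_9=3·82767+27164=275465,  q_9=3·3830+1257=12747
…
a_12=1:  p_12=1·633697+358232=991929,  q_12=1·29324+16577=45901
a_13=1:  p_13=1·991929+633697=1625626,  q_13=1·45901+29324=75225
(x₁, y₁) = (1625626, 75225);  1625626² − 467·75225² = 1 ✓

1625626 75225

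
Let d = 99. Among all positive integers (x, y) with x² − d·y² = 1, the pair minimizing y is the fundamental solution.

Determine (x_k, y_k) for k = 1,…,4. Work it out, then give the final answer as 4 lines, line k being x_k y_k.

d=99: √d = [9; 1,18] (ℓ=2, even), read p_1/q_1
i=0: a=9 ⇒ p=9, q=1
i=1: a=1 ⇒ p=10, q=1
fundamental: x₁=10, y₁=1  (since 100 − 99·1 = 1)
(x_2, y_2) = (10·10 + 99·1·1, 10·1 + 1·10) = (199, 20)
(x_3, y_3) = (10·199 + 99·1·20, 10·20 + 1·199) = (3970, 399)
(x_4, y_4) = (10·3970 + 99·1·399, 10·399 + 1·3970) = (79201, 7960)

10 1
199 20
3970 399
79201 7960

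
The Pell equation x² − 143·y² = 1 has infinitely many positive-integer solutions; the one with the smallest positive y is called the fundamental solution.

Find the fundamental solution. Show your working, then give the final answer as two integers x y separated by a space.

12 1

√143 → a₀=11, period (1,22); ℓ=2 even so k=1
step 0: (11, 1)  from 11·(1,0) + (0,1)
step 1: (12, 1)  from 1·(11,1) + (1,0)
(x₁, y₁) = (12, 1);  12² − 143·1² = 1 ✓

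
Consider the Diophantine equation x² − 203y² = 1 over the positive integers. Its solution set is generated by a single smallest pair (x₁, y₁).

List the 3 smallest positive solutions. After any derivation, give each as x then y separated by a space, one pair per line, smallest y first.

√203 → a₀=14, period (4,28); ℓ=2 even so k=1
i=0: a=14 ⇒ p=14, q=1
i=1: a=4 ⇒ p=57, q=4
(x₁, y₁) = (57, 4);  57² − 203·4² = 1 ✓
n=2: (57,4)∘(57,4) = (57·57+203·4·4, 57·4+4·57) = (6497,456)
n=3: (6497,456)∘(57,4) = (57·6497+203·4·456, 57·456+4·6497) = (740601,51980)

57 4
6497 456
740601 51980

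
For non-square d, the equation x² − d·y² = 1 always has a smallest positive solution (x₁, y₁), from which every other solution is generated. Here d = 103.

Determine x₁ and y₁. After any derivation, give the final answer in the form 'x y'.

227528 22419

[10; 6,1,2,1,1,9,1,1,2,1,6,20] for √103; ℓ=12 ⇒ convergent index 11
k=0  a_k=10  p_k/q_k = 10/1
k=1  a_k=6  p_k/q_k = 61/6
k=2  a_k=1  p_k/q_k = 71/7
…
k=7  a_k=1  p_k/q_k = 5044/497
…
k=9  a_k=2  p_k/q_k = 24266/2391
k=10  a_k=1  p_k/q_k = 33877/3338
k=11  a_k=6  p_k/q_k = 227528/22419
(x₁, y₁) = (227528, 22419);  227528² − 103·22419² = 1 ✓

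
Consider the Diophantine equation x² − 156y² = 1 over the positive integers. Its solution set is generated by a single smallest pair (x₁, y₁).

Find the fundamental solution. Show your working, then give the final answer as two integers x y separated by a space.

25 2

√156 = [12; 2,24, …], period ℓ=2 (even) → k=1
step 0: (12, 1)  from 12·(1,0) + (0,1)
step 1: (25, 2)  from 2·(12,1) + (1,0)
fundamental: x₁=25, y₁=2  (since 625 − 156·4 = 1)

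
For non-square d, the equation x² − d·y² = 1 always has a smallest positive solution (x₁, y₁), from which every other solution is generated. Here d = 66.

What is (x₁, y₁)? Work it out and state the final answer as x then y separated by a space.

√66 = [8; 8,16, …], period ℓ=2 (even) → k=1
k=0  a_k=8  p_k/q_k = 8/1
k=1  a_k=8  p_k/q_k = 65/8
(x₁, y₁) = (65, 8);  65² − 66·8² = 1 ✓

65 8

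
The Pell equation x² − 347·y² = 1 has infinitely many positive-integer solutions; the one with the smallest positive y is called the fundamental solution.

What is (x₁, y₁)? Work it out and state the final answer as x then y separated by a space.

√347 → a₀=18, period (1,1,1,2,4,…,1,1,36); ℓ=14 even so k=13
k=0  a_k=18  p_k/q_k = 18/1
k=1  a_k=1  p_k/q_k = 19/1
k=2  a_k=1  p_k/q_k = 37/2
k=3  a_k=1  p_k/q_k = 56/3
…
k=5  a_k=4  p_k/q_k = 652/35
…
k=7  a_k=17  p_k/q_k = 14269/766
k=8  a_k=1  p_k/q_k = 15070/809
k=9  a_k=4  p_k/q_k = 74549/4002
k=10  a_k=2  p_k/q_k = 164168/8813
k=11  a_k=1  p_k/q_k = 238717/12815
k=12  a_k=1  p_k/q_k = 402885/21628
k=13  a_k=1  p_k/q_k = 641602/34443
(x₁, y₁) = (641602, 34443);  641602² − 347·34443² = 1 ✓

641602 34443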